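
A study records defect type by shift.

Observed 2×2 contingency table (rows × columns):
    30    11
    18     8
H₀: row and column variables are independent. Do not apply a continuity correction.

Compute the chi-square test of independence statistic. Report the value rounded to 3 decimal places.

Row totals [41, 26], col totals [48, 19], n=67
χ² = (30−29.37)²/29.37 + (11−11.63)²/11.63 + (18−18.63)²/18.63 + (8−7.37)²/7.37 = 0.1216
df = 1

test statistic = 0.122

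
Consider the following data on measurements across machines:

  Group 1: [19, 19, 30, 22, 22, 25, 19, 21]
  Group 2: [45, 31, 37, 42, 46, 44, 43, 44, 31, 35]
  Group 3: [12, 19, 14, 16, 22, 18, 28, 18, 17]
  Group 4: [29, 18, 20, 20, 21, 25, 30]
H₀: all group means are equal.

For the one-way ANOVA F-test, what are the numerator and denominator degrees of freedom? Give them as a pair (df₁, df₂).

degrees of freedom = [3, 30]

k = 4 groups, N = 34 total
df = (k−1, N−k) = (4−1, 34−4) = (3, 30)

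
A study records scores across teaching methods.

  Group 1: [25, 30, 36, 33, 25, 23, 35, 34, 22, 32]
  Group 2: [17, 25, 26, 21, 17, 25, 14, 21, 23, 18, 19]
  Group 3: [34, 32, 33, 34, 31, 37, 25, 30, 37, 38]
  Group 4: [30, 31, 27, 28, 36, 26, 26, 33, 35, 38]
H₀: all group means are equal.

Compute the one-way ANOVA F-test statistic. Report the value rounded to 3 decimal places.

Group means [29.50, 20.55, 33.10, 31.00], grand mean 28.341
SSB = Σnᵢ(x̄ᵢ−x̄)² = 979.092; SSW = ΣΣ(x−x̄ᵢ)² = 710.127
MSB = 979.092/3 = 326.3641; MSW = 710.127/37 = 19.1926
F = MSB/MSW = 17.0047
df = (3, 37)

test statistic = 17.005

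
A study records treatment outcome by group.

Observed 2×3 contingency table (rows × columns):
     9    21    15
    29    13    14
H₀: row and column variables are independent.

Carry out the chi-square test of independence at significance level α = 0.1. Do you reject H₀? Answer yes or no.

Row totals [45, 56], col totals [38, 34, 29], n=101
χ² = (9−16.93)²/16.93 + (21−15.15)²/15.15 + (15−12.92)²/12.92 + (29−21.07)²/21.07 + (13−18.85)²/18.85 + (14−16.08)²/16.08 = 11.3801
df = 2
p-value (upper-tail) = 0.00338
At α=0.1: p < α → reject H₀

reject H₀: yes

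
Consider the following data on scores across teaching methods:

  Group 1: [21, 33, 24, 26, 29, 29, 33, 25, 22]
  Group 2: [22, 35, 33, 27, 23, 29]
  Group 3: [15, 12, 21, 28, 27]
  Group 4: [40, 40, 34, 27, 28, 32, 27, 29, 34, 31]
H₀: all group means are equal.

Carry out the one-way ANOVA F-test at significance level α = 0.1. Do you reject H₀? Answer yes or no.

Group means [26.89, 28.17, 20.60, 32.20], grand mean 27.867
SSB = Σnᵢ(x̄ᵢ−x̄)² = 460.944; SSW = ΣΣ(x−x̄ᵢ)² = 704.522
MSB = 460.944/3 = 153.6481; MSW = 704.522/26 = 27.0970
F = MSB/MSW = 5.6703
df = (3, 26)
p-value (upper-tail) = 0.00398
At α=0.1: p < α → reject H₀

reject H₀: yes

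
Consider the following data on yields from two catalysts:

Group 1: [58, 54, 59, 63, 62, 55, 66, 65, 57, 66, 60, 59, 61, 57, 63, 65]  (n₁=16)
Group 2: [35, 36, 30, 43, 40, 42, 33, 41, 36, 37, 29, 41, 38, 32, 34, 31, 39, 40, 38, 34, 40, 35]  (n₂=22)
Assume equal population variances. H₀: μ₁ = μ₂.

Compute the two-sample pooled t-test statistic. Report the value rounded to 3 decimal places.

x̄₁=60.625, s₁=3.862, n₁=16
x̄₂=36.545, s₂=4.021, n₂=22
s_p² = [15·3.862² + 21·4.021²]/36 = 15.6446
SE = √(s_p²·(1/16+1/22)) = 1.2996
t = (60.625−36.545)/1.2996 = 18.5287
df = 36

test statistic = 18.529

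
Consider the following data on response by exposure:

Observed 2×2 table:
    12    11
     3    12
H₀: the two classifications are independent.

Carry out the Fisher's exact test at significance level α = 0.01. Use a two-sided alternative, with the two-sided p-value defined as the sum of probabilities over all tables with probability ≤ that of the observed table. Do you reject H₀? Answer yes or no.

reject H₀: no

Margins: r₁=23, r₂=15, c₁=15, c₂=23, n=38
p_obs = C(23,12)·C(15,3)/C(38,15); sum pmf over tables with pmf ≤ p_obs
p-value (two-sided) = 0.08838
At α=0.01: p ≥ α → fail to reject H₀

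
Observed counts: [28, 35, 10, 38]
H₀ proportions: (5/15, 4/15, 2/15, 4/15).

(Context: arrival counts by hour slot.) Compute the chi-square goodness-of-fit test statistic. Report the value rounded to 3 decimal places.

n = 111; E_i = n·p_i = [37.00, 29.60, 14.80, 29.60]
χ² = (28−37.00)²/37.00 + (35−29.60)²/29.60 + (10−14.80)²/14.80 + (38−29.60)²/29.60 = 7.1149
df = 3

test statistic = 7.115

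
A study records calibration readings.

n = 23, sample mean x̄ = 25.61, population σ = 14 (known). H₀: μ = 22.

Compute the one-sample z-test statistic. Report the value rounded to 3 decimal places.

SE = σ/√n = 14/√23 = 2.9192
z = (x̄−μ₀)/SE = (25.61−22)/2.9192 = 1.2366

test statistic = 1.237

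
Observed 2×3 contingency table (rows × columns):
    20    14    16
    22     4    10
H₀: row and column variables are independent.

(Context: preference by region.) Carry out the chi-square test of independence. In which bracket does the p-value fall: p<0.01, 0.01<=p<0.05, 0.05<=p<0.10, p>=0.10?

p-value bracket: 0.05<=p<0.10

Row totals [50, 36], col totals [42, 18, 26], n=86
χ² = (20−24.42)²/24.42 + (14−10.47)²/10.47 + (16−15.12)²/15.12 + (22−17.58)²/17.58 + (4−7.53)²/7.53 + (10−10.88)²/10.88 = 4.8858
df = 2
p-value (upper-tail) = 0.08691
→ bracket: 0.05<=p<0.10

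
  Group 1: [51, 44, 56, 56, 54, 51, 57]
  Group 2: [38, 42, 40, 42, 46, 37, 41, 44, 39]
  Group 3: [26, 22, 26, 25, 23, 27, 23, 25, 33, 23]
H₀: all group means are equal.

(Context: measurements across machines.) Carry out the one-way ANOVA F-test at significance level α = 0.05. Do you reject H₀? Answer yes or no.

Group means [52.71, 41.00, 25.30], grand mean 38.115
SSB = Σnᵢ(x̄ᵢ−x̄)² = 3209.125; SSW = ΣΣ(x−x̄ᵢ)² = 279.529
MSB = 3209.125/2 = 1604.5626; MSW = 279.529/23 = 12.1534
F = MSB/MSW = 132.0256
df = (2, 23)
p-value (upper-tail) = 0.00000
At α=0.05: p < α → reject H₀

reject H₀: yes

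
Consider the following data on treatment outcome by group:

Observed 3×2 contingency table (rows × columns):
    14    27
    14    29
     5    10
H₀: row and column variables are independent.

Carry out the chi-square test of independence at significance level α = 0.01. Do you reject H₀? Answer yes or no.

Row totals [41, 43, 15], col totals [33, 66], n=99
χ² = (14−13.67)²/13.67 + (27−27.33)²/27.33 + (14−14.33)²/14.33 + (29−28.67)²/28.67 + (5−5.00)²/5.00 + (10−10.00)²/10.00 = 0.0238
df = 2
p-value (upper-tail) = 0.98816
At α=0.01: p ≥ α → fail to reject H₀

reject H₀: no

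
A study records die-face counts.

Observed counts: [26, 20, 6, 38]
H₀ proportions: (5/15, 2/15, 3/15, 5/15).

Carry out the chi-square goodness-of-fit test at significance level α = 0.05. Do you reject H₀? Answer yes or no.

n = 90; E_i = n·p_i = [30.00, 12.00, 18.00, 30.00]
χ² = (26−30.00)²/30.00 + (20−12.00)²/12.00 + (6−18.00)²/18.00 + (38−30.00)²/30.00 = 16.0000
df = 3
p-value (upper-tail) = 0.00113
At α=0.05: p < α → reject H₀

reject H₀: yes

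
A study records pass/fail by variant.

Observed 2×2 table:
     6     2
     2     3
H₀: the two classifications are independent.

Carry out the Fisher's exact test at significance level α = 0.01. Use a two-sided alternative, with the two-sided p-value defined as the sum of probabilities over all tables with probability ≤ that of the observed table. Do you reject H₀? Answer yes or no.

Margins: r₁=8, r₂=5, c₁=8, c₂=5, n=13
p_obs = C(8,6)·C(5,2)/C(13,8); sum pmf over tables with pmf ≤ p_obs
p-value (two-sided) = 0.29293
At α=0.01: p ≥ α → fail to reject H₀

reject H₀: no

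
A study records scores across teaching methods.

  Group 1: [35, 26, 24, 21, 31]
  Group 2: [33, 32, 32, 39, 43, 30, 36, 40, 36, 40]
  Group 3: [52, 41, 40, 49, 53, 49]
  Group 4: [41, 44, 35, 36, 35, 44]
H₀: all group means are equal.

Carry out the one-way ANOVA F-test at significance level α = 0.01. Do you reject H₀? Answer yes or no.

Group means [27.40, 36.10, 47.33, 39.17], grand mean 37.667
SSB = Σnᵢ(x̄ᵢ−x̄)² = 1125.733; SSW = ΣΣ(x−x̄ᵢ)² = 540.267
MSB = 1125.733/3 = 375.2444; MSW = 540.267/23 = 23.4899
F = MSB/MSW = 15.9747
df = (3, 23)
p-value (upper-tail) = 0.00001
At α=0.01: p < α → reject H₀

reject H₀: yes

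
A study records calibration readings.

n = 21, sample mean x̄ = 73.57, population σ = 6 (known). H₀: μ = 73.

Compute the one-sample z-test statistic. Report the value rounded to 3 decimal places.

test statistic = 0.435

SE = σ/√n = 6/√21 = 1.3093
z = (x̄−μ₀)/SE = (73.57−73)/1.3093 = 0.4353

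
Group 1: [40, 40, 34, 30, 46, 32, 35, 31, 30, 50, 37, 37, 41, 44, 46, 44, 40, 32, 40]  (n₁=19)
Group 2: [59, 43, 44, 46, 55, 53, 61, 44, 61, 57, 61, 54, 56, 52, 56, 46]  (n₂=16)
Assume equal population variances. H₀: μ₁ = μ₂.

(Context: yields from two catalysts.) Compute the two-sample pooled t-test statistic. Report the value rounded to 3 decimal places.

test statistic = -6.950

x̄₁=38.368, s₁=5.974, n₁=19
x̄₂=53.000, s₂=6.470, n₂=16
s_p² = [18·5.974² + 15·6.470²]/33 = 38.4976
SE = √(s_p²·(1/19+1/16)) = 2.1053
t = (38.368−53.000)/2.1053 = -6.9499
df = 33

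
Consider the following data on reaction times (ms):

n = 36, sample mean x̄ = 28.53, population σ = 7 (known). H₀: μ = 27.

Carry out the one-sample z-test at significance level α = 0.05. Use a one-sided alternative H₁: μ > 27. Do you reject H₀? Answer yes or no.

SE = σ/√n = 7/√36 = 1.1667
z = (x̄−μ₀)/SE = (28.53−27)/1.1667 = 1.3114
p-value (one-sided, H₁ greater) = 0.09486
At α=0.05: p ≥ α → fail to reject H₀

reject H₀: no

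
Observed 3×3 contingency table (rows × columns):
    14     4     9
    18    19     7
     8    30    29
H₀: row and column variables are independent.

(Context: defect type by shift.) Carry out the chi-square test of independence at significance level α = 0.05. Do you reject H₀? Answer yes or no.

reject H₀: yes

Row totals [27, 44, 67], col totals [40, 53, 45], n=138
χ² = (14−7.83)²/7.83 + (4−10.37)²/10.37 + (9−8.80)²/8.80 + (18−12.75)²/12.75 + (19−16.90)²/16.90 + (7−14.35)²/14.35 + (8−19.42)²/19.42 + (30−25.73)²/25.73 + (29−21.85)²/21.85 = 24.7350
df = 4
p-value (upper-tail) = 0.00006
At α=0.05: p < α → reject H₀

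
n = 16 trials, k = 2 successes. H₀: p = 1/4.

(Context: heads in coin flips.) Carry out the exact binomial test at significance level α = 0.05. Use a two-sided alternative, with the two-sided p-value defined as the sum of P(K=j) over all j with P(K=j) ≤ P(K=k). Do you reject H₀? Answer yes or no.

Exact binomial: n=16, k=2, p₀=1/4=0.2500
P(X=j) = C(n,j)·p₀^j·(1−p₀)^(n−j); p = Σ P(X=j) over j with P(X=j) ≤ P(X=2)
p-value (two-sided) = 0.38677
At α=0.05: p ≥ α → fail to reject H₀

reject H₀: no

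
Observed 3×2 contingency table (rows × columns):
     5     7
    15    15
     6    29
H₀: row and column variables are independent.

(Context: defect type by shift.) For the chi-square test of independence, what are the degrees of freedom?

degrees of freedom = 2

df = (r−1)(c−1) = (3−1)·(2−1) = 2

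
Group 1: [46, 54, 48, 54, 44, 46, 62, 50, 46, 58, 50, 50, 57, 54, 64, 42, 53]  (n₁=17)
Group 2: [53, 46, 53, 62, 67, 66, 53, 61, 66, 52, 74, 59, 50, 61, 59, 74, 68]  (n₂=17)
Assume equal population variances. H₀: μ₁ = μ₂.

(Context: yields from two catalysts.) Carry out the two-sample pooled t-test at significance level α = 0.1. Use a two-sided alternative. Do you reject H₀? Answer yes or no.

reject H₀: yes

x̄₁=51.647, s₁=6.204, n₁=17
x̄₂=60.235, s₂=8.258, n₂=17
s_p² = [16·6.204² + 16·8.258²]/32 = 53.3419
SE = √(s_p²·(1/17+1/17)) = 2.5051
t = (51.647−60.235)/2.5051 = -3.4283
df = 32
p-value (two-sided) = 0.00169
At α=0.1: p < α → reject H₀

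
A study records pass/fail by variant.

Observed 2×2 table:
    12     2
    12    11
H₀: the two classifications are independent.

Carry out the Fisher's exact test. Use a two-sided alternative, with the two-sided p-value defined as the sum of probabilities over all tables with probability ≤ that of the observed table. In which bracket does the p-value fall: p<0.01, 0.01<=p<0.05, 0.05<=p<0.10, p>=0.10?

p-value bracket: 0.05<=p<0.10

Margins: r₁=14, r₂=23, c₁=24, c₂=13, n=37
p_obs = C(14,12)·C(23,12)/C(37,24); sum pmf over tables with pmf ≤ p_obs
p-value (two-sided) = 0.07404
→ bracket: 0.05<=p<0.10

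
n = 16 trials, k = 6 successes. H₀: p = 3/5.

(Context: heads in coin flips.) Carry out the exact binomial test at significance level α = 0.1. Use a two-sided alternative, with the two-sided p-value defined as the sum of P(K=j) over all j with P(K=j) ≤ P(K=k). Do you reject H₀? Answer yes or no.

reject H₀: yes

Exact binomial: n=16, k=6, p₀=3/5=0.6000
P(X=j) = C(n,j)·p₀^j·(1−p₀)^(n−j); p = Σ P(X=j) over j with P(X=j) ≤ P(X=6)
p-value (two-sided) = 0.07666
At α=0.1: p < α → reject H₀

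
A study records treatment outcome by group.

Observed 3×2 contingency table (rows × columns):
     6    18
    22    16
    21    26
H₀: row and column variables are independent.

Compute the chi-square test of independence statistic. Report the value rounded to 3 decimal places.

test statistic = 6.435

Row totals [24, 38, 47], col totals [49, 60], n=109
χ² = (6−10.79)²/10.79 + (18−13.21)²/13.21 + (22−17.08)²/17.08 + (16−20.92)²/20.92 + (21−21.13)²/21.13 + (26−25.87)²/25.87 = 6.4347
df = 2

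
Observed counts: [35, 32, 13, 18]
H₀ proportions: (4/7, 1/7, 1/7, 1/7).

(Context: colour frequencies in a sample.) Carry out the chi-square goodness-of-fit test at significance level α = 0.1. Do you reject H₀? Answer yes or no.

n = 98; E_i = n·p_i = [56.00, 14.00, 14.00, 14.00]
χ² = (35−56.00)²/56.00 + (32−14.00)²/14.00 + (13−14.00)²/14.00 + (18−14.00)²/14.00 = 32.2321
df = 3
p-value (upper-tail) = 0.00000
At α=0.1: p < α → reject H₀

reject H₀: yes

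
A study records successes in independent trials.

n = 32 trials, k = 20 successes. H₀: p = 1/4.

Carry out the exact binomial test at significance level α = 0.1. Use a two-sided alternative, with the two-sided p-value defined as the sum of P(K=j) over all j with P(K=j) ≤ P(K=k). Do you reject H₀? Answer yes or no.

Exact binomial: n=32, k=20, p₀=1/4=0.2500
P(X=j) = C(n,j)·p₀^j·(1−p₀)^(n−j); p = Σ P(X=j) over j with P(X=j) ≤ P(X=20)
p-value (two-sided) = 0.00001
At α=0.1: p < α → reject H₀

reject H₀: yes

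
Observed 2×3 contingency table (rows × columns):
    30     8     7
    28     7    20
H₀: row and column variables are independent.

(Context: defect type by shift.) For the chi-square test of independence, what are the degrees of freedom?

df = (r−1)(c−1) = (2−1)·(3−1) = 2

degrees of freedom = 2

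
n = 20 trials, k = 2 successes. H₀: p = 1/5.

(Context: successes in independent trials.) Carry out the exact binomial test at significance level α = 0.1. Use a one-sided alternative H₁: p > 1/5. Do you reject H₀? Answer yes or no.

reject H₀: no

Exact binomial: n=20, k=2, p₀=1/5=0.2000
P(X≥2) from Σ C(n,i)·p₀^i·(1−p₀)^(n−i)
p-value (one-sided, H₁ greater) = 0.93082
At α=0.1: p ≥ α → fail to reject H₀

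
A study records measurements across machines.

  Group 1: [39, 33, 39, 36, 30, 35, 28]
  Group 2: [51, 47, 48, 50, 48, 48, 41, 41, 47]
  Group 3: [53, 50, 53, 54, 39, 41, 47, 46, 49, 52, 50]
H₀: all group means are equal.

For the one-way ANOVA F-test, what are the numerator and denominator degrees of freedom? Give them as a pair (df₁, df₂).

degrees of freedom = [2, 24]

k = 3 groups, N = 27 total
df = (k−1, N−k) = (3−1, 27−3) = (2, 24)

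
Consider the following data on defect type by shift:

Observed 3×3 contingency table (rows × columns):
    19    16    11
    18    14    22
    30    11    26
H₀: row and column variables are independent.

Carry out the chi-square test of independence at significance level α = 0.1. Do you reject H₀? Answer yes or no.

reject H₀: no

Row totals [46, 54, 67], col totals [67, 41, 59], n=167
χ² = (19−18.46)²/18.46 + (16−11.29)²/11.29 + (11−16.25)²/16.25 + (18−21.66)²/21.66 + (14−13.26)²/13.26 + (22−19.08)²/19.08 + (30−26.88)²/26.88 + (11−16.45)²/16.45 + (26−23.67)²/23.67 = 7.1800
df = 4
p-value (upper-tail) = 0.12667
At α=0.1: p ≥ α → fail to reject H₀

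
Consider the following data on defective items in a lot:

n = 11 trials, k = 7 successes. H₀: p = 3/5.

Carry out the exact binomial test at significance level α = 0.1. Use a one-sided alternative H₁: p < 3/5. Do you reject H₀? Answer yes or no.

Exact binomial: n=11, k=7, p₀=3/5=0.6000
P(X≤7) from Σ C(n,i)·p₀^i·(1−p₀)^(n−i)
p-value (one-sided, H₁ less) = 0.70372
At α=0.1: p ≥ α → fail to reject H₀

reject H₀: no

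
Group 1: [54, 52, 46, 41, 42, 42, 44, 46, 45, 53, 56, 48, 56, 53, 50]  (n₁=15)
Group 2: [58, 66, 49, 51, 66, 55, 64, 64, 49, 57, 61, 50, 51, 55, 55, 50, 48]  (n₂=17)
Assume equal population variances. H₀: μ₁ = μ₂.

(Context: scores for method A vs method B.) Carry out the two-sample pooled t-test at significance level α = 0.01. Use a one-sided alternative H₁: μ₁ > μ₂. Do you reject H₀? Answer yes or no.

x̄₁=48.533, s₁=5.235, n₁=15
x̄₂=55.824, s₂=6.347, n₂=17
s_p² = [14·5.235² + 16·6.347²]/30 = 34.2735
SE = √(s_p²·(1/15+1/17)) = 2.0739
t = (48.533−55.824)/2.0739 = -3.5152
df = 30
p-value (one-sided, H₁ greater) = 0.99929
At α=0.01: p ≥ α → fail to reject H₀

reject H₀: no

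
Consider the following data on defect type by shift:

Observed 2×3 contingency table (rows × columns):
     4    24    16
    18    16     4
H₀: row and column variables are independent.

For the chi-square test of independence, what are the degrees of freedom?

df = (r−1)(c−1) = (2−1)·(3−1) = 2

degrees of freedom = 2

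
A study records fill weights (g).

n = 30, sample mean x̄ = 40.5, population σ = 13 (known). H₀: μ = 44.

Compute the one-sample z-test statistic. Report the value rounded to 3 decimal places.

test statistic = -1.475

SE = σ/√n = 13/√30 = 2.3735
z = (x̄−μ₀)/SE = (40.5−44)/2.3735 = -1.4746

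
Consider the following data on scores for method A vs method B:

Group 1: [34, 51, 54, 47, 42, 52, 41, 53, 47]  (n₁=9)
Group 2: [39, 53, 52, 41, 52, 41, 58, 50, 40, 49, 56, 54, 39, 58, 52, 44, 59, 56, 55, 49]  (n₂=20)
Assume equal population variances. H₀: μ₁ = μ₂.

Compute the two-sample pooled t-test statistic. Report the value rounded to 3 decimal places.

test statistic = -1.129

x̄₁=46.778, s₁=6.667, n₁=9
x̄₂=49.850, s₂=6.823, n₂=20
s_p² = [8·6.667² + 19·6.823²]/27 = 45.9298
SE = √(s_p²·(1/9+1/20)) = 2.7203
t = (46.778−49.850)/2.7203 = -1.1294
df = 27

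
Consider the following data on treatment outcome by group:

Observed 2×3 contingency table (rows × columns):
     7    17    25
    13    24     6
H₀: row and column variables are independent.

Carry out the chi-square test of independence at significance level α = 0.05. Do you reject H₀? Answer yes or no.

Row totals [49, 43], col totals [20, 41, 31], n=92
χ² = (7−10.65)²/10.65 + (17−21.84)²/21.84 + (25−16.51)²/16.51 + (13−9.35)²/9.35 + (24−19.16)²/19.16 + (6−14.49)²/14.49 = 14.3098
df = 2
p-value (upper-tail) = 0.00078
At α=0.05: p < α → reject H₀

reject H₀: yes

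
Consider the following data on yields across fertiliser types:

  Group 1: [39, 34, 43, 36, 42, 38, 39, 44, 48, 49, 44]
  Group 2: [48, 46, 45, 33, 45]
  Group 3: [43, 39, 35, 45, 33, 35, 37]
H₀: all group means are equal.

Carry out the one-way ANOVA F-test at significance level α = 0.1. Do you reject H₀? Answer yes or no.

reject H₀: no

Group means [41.45, 43.40, 38.14], grand mean 40.870
SSB = Σnᵢ(x̄ᵢ−x̄)² = 87.824; SSW = ΣΣ(x−x̄ᵢ)² = 484.784
MSB = 87.824/2 = 43.9121; MSW = 484.784/20 = 24.2392
F = MSB/MSW = 1.8116
df = (2, 20)
p-value (upper-tail) = 0.18919
At α=0.1: p ≥ α → fail to reject H₀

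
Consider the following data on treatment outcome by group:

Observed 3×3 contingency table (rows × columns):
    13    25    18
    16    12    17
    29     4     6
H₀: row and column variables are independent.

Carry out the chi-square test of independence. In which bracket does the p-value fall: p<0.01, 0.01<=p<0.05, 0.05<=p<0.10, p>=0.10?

Row totals [56, 45, 39], col totals [58, 41, 41], n=140
χ² = (13−23.20)²/23.20 + (25−16.40)²/16.40 + (18−16.40)²/16.40 + (16−18.64)²/18.64 + (12−13.18)²/13.18 + (17−13.18)²/13.18 + (29−16.16)²/16.16 + (4−11.42)²/11.42 + (6−11.42)²/11.42 = 28.3426
df = 4
p-value (upper-tail) = 0.00001
→ bracket: p<0.01

p-value bracket: p<0.01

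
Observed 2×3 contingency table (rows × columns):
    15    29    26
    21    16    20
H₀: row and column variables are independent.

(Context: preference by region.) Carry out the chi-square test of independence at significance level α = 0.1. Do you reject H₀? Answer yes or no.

Row totals [70, 57], col totals [36, 45, 46], n=127
χ² = (15−19.84)²/19.84 + (29−24.80)²/24.80 + (26−25.35)²/25.35 + (21−16.16)²/16.16 + (16−20.20)²/20.20 + (20−20.65)²/20.65 = 4.2520
df = 2
p-value (upper-tail) = 0.11931
At α=0.1: p ≥ α → fail to reject H₀

reject H₀: no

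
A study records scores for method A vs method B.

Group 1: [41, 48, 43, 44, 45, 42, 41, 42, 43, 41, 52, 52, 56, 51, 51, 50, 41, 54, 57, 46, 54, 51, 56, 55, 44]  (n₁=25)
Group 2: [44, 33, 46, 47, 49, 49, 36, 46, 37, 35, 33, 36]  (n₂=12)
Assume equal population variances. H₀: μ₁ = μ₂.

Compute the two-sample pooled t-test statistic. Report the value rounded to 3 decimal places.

test statistic = 3.432

x̄₁=48.000, s₁=5.612, n₁=25
x̄₂=40.917, s₂=6.417, n₂=12
s_p² = [24·5.612² + 11·6.417²]/35 = 34.5405
SE = √(s_p²·(1/25+1/12)) = 2.0640
t = (48.000−40.917)/2.0640 = 3.4319
df = 35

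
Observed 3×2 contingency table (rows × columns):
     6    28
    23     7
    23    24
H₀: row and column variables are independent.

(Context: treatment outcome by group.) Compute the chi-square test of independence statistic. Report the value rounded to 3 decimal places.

test statistic = 22.438

Row totals [34, 30, 47], col totals [52, 59], n=111
χ² = (6−15.93)²/15.93 + (28−18.07)²/18.07 + (23−14.05)²/14.05 + (7−15.95)²/15.95 + (23−22.02)²/22.02 + (24−24.98)²/24.98 = 22.4377
df = 2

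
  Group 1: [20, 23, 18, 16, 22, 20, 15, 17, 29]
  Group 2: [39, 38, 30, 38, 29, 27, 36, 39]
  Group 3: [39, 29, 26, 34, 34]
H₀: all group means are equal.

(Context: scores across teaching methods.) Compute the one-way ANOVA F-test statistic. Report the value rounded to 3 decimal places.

test statistic = 22.686

Group means [20.00, 34.50, 32.40], grand mean 28.091
SSB = Σnᵢ(x̄ᵢ−x̄)² = 1010.618; SSW = ΣΣ(x−x̄ᵢ)² = 423.200
MSB = 1010.618/2 = 505.3091; MSW = 423.200/19 = 22.2737
F = MSB/MSW = 22.6864
df = (2, 19)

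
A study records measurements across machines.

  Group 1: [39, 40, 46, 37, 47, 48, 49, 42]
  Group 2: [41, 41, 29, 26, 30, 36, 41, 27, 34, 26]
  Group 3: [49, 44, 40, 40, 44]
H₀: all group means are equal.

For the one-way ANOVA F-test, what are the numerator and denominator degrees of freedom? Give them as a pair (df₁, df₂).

k = 3 groups, N = 23 total
df = (k−1, N−k) = (3−1, 23−3) = (2, 20)

degrees of freedom = [2, 20]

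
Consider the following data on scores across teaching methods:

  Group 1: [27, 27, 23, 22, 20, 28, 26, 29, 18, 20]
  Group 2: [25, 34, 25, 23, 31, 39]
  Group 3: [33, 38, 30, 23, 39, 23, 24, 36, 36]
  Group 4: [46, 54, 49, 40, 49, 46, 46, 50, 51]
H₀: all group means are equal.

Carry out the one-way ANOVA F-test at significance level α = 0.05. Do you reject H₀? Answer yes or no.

Group means [24.00, 29.50, 31.33, 47.89], grand mean 33.235
SSB = Σnᵢ(x̄ᵢ−x̄)² = 2901.729; SSW = ΣΣ(x−x̄ᵢ)² = 802.389
MSB = 2901.729/3 = 967.2429; MSW = 802.389/30 = 26.7463
F = MSB/MSW = 36.1636
df = (3, 30)
p-value (upper-tail) = 0.00000
At α=0.05: p < α → reject H₀

reject H₀: yes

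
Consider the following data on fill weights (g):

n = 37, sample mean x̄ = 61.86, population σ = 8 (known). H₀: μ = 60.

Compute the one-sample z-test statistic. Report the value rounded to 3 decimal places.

test statistic = 1.414

SE = σ/√n = 8/√37 = 1.3152
z = (x̄−μ₀)/SE = (61.86−60)/1.3152 = 1.4142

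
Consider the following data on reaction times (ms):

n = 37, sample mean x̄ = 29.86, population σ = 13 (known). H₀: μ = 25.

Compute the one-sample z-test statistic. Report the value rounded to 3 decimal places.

SE = σ/√n = 13/√37 = 2.1372
z = (x̄−μ₀)/SE = (29.86−25)/2.1372 = 2.2740

test statistic = 2.274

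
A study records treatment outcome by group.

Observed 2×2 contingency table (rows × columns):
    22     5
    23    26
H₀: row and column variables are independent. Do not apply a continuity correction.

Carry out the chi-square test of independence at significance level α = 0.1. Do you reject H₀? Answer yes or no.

Row totals [27, 49], col totals [45, 31], n=76
χ² = (22−15.99)²/15.99 + (5−11.01)²/11.01 + (23−29.01)²/29.01 + (26−19.99)²/19.99 = 8.6003
df = 1
p-value (upper-tail) = 0.00336
At α=0.1: p < α → reject H₀

reject H₀: yes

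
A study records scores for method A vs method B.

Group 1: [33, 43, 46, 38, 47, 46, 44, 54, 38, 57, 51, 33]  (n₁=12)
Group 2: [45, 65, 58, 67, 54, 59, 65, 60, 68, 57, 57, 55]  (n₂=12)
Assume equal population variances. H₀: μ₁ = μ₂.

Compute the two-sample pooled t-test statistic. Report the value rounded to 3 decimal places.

test statistic = -5.165

x̄₁=44.167, s₁=7.685, n₁=12
x̄₂=59.167, s₂=6.492, n₂=12
s_p² = [11·7.685² + 11·6.492²]/22 = 50.6061
SE = √(s_p²·(1/12+1/12)) = 2.9042
t = (44.167−59.167)/2.9042 = -5.1649
df = 22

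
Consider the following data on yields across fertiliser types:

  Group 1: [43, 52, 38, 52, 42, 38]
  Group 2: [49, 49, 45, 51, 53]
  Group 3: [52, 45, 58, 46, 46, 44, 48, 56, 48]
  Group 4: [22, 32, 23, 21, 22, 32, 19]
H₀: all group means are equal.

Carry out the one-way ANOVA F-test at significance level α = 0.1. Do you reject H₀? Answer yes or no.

Group means [44.17, 49.40, 49.22, 24.43], grand mean 41.704
SSB = Σnᵢ(x̄ᵢ−x̄)² = 2930.326; SSW = ΣΣ(x−x̄ᵢ)² = 609.303
MSB = 2930.326/3 = 976.7755; MSW = 609.303/23 = 26.4914
F = MSB/MSW = 36.8714
df = (3, 23)
p-value (upper-tail) = 0.00000
At α=0.1: p < α → reject H₀

reject H₀: yes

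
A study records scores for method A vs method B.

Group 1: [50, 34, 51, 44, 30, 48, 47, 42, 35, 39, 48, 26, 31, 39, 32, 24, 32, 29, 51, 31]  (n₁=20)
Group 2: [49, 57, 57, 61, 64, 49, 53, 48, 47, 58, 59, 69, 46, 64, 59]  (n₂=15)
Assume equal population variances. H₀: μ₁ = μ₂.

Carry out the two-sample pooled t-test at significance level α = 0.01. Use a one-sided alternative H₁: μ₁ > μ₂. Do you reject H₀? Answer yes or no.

x̄₁=38.150, s₁=8.875, n₁=20
x̄₂=56.000, s₂=7.061, n₂=15
s_p² = [19·8.875² + 14·7.061²]/33 = 66.5015
SE = √(s_p²·(1/20+1/15)) = 2.7854
t = (38.150−56.000)/2.7854 = -6.4084
df = 33
p-value (one-sided, H₁ greater) = 1.00000
At α=0.01: p ≥ α → fail to reject H₀

reject H₀: no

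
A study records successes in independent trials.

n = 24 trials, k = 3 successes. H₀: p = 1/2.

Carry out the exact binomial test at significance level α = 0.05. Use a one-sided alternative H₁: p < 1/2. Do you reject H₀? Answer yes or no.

Exact binomial: n=24, k=3, p₀=1/2=0.5000
P(X≤3) from Σ C(n,i)·p₀^i·(1−p₀)^(n−i)
p-value (one-sided, H₁ less) = 0.00014
At α=0.05: p < α → reject H₀

reject H₀: yes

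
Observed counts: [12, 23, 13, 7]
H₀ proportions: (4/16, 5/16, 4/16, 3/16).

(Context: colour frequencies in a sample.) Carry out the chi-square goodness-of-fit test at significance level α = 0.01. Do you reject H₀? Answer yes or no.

reject H₀: no

n = 55; E_i = n·p_i = [13.75, 17.19, 13.75, 10.31]
χ² = (12−13.75)²/13.75 + (23−17.19)²/17.19 + (13−13.75)²/13.75 + (7−10.31)²/10.31 = 3.2933
df = 3
p-value (upper-tail) = 0.34857
At α=0.01: p ≥ α → fail to reject H₀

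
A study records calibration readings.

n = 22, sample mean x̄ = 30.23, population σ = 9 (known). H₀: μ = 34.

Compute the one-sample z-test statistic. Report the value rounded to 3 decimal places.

test statistic = -1.965

SE = σ/√n = 9/√22 = 1.9188
z = (x̄−μ₀)/SE = (30.23−34)/1.9188 = -1.9648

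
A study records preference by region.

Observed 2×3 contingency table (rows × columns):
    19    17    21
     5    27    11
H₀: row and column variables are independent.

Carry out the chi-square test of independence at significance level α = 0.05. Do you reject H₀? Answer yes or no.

Row totals [57, 43], col totals [24, 44, 32], n=100
χ² = (19−13.68)²/13.68 + (17−25.08)²/25.08 + (21−18.24)²/18.24 + (5−10.32)²/10.32 + (27−18.92)²/18.92 + (11−13.76)²/13.76 = 11.8364
df = 2
p-value (upper-tail) = 0.00269
At α=0.05: p < α → reject H₀

reject H₀: yes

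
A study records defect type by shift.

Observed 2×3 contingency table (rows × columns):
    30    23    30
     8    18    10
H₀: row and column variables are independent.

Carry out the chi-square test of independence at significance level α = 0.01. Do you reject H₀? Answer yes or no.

reject H₀: no

Row totals [83, 36], col totals [38, 41, 40], n=119
χ² = (30−26.50)²/26.50 + (23−28.60)²/28.60 + (30−27.90)²/27.90 + (8−11.50)²/11.50 + (18−12.40)²/12.40 + (10−12.10)²/12.10 = 5.6677
df = 2
p-value (upper-tail) = 0.05879
At α=0.01: p ≥ α → fail to reject H₀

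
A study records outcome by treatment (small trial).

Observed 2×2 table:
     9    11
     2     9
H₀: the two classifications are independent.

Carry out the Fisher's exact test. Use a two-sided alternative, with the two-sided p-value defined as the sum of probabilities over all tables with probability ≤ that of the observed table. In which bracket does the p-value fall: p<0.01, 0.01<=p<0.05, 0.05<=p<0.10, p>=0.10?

Margins: r₁=20, r₂=11, c₁=11, c₂=20, n=31
p_obs = C(20,9)·C(11,2)/C(31,11); sum pmf over tables with pmf ≤ p_obs
p-value (two-sided) = 0.24091
→ bracket: p>=0.10

p-value bracket: p>=0.10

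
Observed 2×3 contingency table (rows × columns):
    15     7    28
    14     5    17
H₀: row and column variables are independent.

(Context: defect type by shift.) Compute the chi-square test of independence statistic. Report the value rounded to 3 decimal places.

test statistic = 0.799

Row totals [50, 36], col totals [29, 12, 45], n=86
χ² = (15−16.86)²/16.86 + (7−6.98)²/6.98 + (28−26.16)²/26.16 + (14−12.14)²/12.14 + (5−5.02)²/5.02 + (17−18.84)²/18.84 = 0.7988
df = 2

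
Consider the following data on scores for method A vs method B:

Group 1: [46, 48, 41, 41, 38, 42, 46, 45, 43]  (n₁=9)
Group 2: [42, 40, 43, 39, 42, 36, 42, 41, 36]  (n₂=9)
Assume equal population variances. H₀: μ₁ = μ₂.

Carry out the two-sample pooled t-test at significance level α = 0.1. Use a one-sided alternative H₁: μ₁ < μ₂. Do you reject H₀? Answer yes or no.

reject H₀: no

x̄₁=43.333, s₁=3.162, n₁=9
x̄₂=40.111, s₂=2.619, n₂=9
s_p² = [8·3.162² + 8·2.619²]/16 = 8.4306
SE = √(s_p²·(1/9+1/9)) = 1.3687
t = (43.333−40.111)/1.3687 = 2.3541
df = 16
p-value (one-sided, H₁ less) = 0.98416
At α=0.1: p ≥ α → fail to reject H₀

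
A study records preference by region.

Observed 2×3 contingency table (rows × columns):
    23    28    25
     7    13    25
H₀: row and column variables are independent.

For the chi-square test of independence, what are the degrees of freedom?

df = (r−1)(c−1) = (2−1)·(3−1) = 2

degrees of freedom = 2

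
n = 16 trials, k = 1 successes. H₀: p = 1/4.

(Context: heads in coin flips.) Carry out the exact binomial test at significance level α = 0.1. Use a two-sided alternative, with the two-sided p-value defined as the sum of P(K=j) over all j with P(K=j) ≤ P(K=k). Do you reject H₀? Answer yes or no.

Exact binomial: n=16, k=1, p₀=1/4=0.2500
P(X=j) = C(n,j)·p₀^j·(1−p₀)^(n−j); p = Σ P(X=j) over j with P(X=j) ≤ P(X=1)
p-value (two-sided) = 0.14303
At α=0.1: p ≥ α → fail to reject H₀

reject H₀: no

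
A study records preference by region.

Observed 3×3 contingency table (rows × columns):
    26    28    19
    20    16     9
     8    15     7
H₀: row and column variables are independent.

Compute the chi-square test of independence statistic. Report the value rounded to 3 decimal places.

Row totals [73, 45, 30], col totals [54, 59, 35], n=148
χ² = (26−26.64)²/26.64 + (28−29.10)²/29.10 + (19−17.26)²/17.26 + (20−16.42)²/16.42 + (16−17.94)²/17.94 + (9−10.64)²/10.64 + (8−10.95)²/10.95 + (15−11.96)²/11.96 + (7−7.09)²/7.09 = 3.0426
df = 4

test statistic = 3.043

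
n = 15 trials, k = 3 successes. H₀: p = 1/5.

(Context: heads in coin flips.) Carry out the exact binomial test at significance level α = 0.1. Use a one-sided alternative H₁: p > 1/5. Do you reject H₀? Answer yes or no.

reject H₀: no

Exact binomial: n=15, k=3, p₀=1/5=0.2000
P(X≥3) from Σ C(n,i)·p₀^i·(1−p₀)^(n−i)
p-value (one-sided, H₁ greater) = 0.60198
At α=0.1: p ≥ α → fail to reject H₀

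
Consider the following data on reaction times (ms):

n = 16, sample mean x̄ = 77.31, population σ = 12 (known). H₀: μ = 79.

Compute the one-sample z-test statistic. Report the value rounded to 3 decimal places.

test statistic = -0.563

SE = σ/√n = 12/√16 = 3.0000
z = (x̄−μ₀)/SE = (77.31−79)/3.0000 = -0.5633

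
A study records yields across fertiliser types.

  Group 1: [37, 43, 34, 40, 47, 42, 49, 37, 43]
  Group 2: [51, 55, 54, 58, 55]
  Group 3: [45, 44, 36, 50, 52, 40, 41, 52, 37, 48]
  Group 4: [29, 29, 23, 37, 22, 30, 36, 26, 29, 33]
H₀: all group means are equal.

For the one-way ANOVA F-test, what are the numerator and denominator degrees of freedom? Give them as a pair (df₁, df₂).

degrees of freedom = [3, 30]

k = 4 groups, N = 34 total
df = (k−1, N−k) = (4−1, 34−4) = (3, 30)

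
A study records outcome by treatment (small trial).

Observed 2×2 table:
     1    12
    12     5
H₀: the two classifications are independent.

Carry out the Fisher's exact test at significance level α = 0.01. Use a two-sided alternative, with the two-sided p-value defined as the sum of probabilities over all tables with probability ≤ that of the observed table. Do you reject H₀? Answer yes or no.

Margins: r₁=13, r₂=17, c₁=13, c₂=17, n=30
p_obs = C(13,1)·C(17,12)/C(30,13); sum pmf over tables with pmf ≤ p_obs
p-value (two-sided) = 0.00078
At α=0.01: p < α → reject H₀

reject H₀: yes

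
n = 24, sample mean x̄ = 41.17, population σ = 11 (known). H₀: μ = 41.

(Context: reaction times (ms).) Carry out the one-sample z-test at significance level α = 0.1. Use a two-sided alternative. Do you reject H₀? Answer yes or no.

reject H₀: no

SE = σ/√n = 11/√24 = 2.2454
z = (x̄−μ₀)/SE = (41.17−41)/2.2454 = 0.0757
p-value (two-sided) = 0.93965
At α=0.1: p ≥ α → fail to reject H₀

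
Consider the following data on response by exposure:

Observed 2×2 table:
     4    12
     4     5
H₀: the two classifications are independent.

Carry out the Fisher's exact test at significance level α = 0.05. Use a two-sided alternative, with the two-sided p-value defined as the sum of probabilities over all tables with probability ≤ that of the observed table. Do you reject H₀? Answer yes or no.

reject H₀: no

Margins: r₁=16, r₂=9, c₁=8, c₂=17, n=25
p_obs = C(16,4)·C(9,4)/C(25,8); sum pmf over tables with pmf ≤ p_obs
p-value (two-sided) = 0.39422
At α=0.05: p ≥ α → fail to reject H₀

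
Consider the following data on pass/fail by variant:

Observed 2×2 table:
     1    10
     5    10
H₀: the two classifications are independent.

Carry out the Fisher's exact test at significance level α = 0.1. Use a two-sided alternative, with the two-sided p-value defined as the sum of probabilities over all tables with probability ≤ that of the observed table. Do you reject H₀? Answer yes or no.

reject H₀: no

Margins: r₁=11, r₂=15, c₁=6, c₂=20, n=26
p_obs = C(11,1)·C(15,5)/C(26,6); sum pmf over tables with pmf ≤ p_obs
p-value (two-sided) = 0.19732
At α=0.1: p ≥ α → fail to reject H₀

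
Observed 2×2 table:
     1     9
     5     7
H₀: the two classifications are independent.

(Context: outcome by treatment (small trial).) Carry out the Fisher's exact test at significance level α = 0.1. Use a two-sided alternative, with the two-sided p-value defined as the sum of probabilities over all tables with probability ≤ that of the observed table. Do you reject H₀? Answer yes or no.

reject H₀: no

Margins: r₁=10, r₂=12, c₁=6, c₂=16, n=22
p_obs = C(10,1)·C(12,5)/C(22,6); sum pmf over tables with pmf ≤ p_obs
p-value (two-sided) = 0.16188
At α=0.1: p ≥ α → fail to reject H₀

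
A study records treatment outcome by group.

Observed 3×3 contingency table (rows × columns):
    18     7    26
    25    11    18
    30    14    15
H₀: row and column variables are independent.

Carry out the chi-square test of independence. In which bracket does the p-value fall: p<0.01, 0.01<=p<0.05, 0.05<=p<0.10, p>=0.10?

Row totals [51, 54, 59], col totals [73, 32, 59], n=164
χ² = (18−22.70)²/22.70 + (7−9.95)²/9.95 + (26−18.35)²/18.35 + (25−24.04)²/24.04 + (11−10.54)²/10.54 + (18−19.43)²/19.43 + (30−26.26)²/26.26 + (14−11.51)²/11.51 + (15−21.23)²/21.23 = 8.0999
df = 4
p-value (upper-tail) = 0.08799
→ bracket: 0.05<=p<0.10

p-value bracket: 0.05<=p<0.10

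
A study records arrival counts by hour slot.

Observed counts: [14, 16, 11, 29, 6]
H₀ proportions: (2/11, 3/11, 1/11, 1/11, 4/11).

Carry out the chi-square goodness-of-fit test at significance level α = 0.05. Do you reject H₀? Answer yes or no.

n = 76; E_i = n·p_i = [13.82, 20.73, 6.91, 6.91, 27.64]
χ² = (14−13.82)²/13.82 + (16−20.73)²/20.73 + (11−6.91)²/6.91 + (29−6.91)²/6.91 + (6−27.64)²/27.64 = 91.0746
df = 4
p-value (upper-tail) = 0.00000
At α=0.05: p < α → reject H₀

reject H₀: yes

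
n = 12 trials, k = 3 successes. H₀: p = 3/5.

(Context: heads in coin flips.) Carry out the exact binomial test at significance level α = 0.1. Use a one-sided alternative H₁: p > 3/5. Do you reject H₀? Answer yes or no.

reject H₀: no

Exact binomial: n=12, k=3, p₀=3/5=0.6000
P(X≥3) from Σ C(n,i)·p₀^i·(1−p₀)^(n−i)
p-value (one-sided, H₁ greater) = 0.99719
At α=0.1: p ≥ α → fail to reject H₀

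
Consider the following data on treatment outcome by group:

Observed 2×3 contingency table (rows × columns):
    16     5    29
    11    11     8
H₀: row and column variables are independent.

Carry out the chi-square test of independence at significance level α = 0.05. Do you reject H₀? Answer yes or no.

Row totals [50, 30], col totals [27, 16, 37], n=80
χ² = (16−16.88)²/16.88 + (5−10.00)²/10.00 + (29−23.12)²/23.12 + (11−10.12)²/10.12 + (11−6.00)²/6.00 + (8−13.88)²/13.88 = 10.7678
df = 2
p-value (upper-tail) = 0.00459
At α=0.05: p < α → reject H₀

reject H₀: yes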